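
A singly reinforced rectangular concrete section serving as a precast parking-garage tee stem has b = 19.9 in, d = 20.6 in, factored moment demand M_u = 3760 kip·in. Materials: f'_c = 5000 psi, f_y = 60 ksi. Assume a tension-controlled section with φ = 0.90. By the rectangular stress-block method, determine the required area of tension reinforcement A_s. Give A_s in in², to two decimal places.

M_n = M_u/φ = 3760/0.90 = 4177.78 kip·in.
From M_n = 0.85 f'_c a b (d − a/2):
a = d − √(d² − 2M_n/(0.85 f'_c b)) = 20.6 − √(20.6² − 2 × 4177.78/(0.85 × 5 × 19.9)) = 2.557 in.
A_s = 0.85 f'_c a b / f_y = 0.85 × 5 × 2.557 × 19.9 / 60 = 3.604 in².

A_s ≈ 3.60 in²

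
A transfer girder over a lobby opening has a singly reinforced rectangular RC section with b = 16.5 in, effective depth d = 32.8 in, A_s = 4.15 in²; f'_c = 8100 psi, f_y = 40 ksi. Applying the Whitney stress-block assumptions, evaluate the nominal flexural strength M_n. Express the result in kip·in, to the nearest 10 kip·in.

T = A_s f_y = 4.15 × 40 = 166 kips.
a = T/(0.85 f'_c b) = 166/(0.85 × 8.1 × 16.5) = 1.461 in.
M_n = T(d − a/2) = 166 × (32.8 − 0.7305) = 5323.5 kip·in.

M_n ≈ 5320 kip·in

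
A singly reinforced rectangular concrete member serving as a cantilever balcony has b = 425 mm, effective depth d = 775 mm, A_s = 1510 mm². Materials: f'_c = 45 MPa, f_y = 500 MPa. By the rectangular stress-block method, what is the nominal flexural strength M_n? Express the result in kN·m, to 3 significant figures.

T = A_s f_y = 1510 × 500 = 755000 N = 755 kN.
From C = T: a = T/(0.85 f'_c b) = 755000/(0.85 × 45 × 425) = 46.44 mm.
M_n = T(d − a/2) = 755 kN × (775 − 23.22) mm = 567.59 kN·m.

M_n ≈ 568 kN·m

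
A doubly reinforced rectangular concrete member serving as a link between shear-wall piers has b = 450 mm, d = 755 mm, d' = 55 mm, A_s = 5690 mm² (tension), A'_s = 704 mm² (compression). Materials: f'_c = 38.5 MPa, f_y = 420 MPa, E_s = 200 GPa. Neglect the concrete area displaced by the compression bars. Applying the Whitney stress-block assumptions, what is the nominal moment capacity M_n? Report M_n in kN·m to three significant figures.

M_n ≈ 1640 kN·m

Assume both tension and compression steel yield.
Net tension couple steel: A_s − A'_s = 4986 mm².
a = (A_s − A'_s) f_y / (0.85 f'_c b) = 2094120/(0.85 × 38.5 × 450) = 142.20 mm.
c = a/β₁ = 142.20/0.775 = 183.48 mm; ε'_s = 0.003(c − d')/c = 0.0021 ≥ f_y/E_s = 0.0021, so compression steel does yield.
M_n = (A_s − A'_s) f_y (d − a/2) + A'_s f_y (d − d') = [2094120 × (755 − 71.1) + 295680 × (755 − 55)] × 10⁻⁶ = 1432.17 + 206.98 = 1639.15 kN·m.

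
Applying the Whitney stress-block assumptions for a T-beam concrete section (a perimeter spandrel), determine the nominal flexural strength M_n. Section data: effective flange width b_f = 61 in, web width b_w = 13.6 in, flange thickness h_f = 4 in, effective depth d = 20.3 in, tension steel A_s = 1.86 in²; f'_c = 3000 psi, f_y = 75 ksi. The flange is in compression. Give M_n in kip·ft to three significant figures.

M_n ≈ 231 kip·ft

Tension: T = A_s f_y = 1.86 × 75 = 139.5 kips.
Try a within the flange: a = T/(0.85 f'_c b_f) = 139.5/(0.85 × 3 × 61) = 0.897 in.
Since a = 0.897 ≤ h_f = 4 in, the stress block lies entirely in the flange; analyse as a rectangular beam of width b_f.
M_n = T(d − a/2) = 139.5 × (20.3 − 0.4485) = 2769.3 kip·in.
M_n = 2769.3/12 = 230.78 kip·ft.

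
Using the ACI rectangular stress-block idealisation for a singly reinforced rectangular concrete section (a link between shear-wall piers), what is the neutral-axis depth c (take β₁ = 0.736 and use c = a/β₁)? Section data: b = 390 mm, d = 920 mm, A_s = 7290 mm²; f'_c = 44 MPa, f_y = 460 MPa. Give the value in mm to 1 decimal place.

c ≈ 312.4 mm

T = A_s f_y = 7290 × 460 = 3353400 N = 3353.4 kN.
Setting C = 0.85 f'_c a b equal to T: a = 3353400/(0.85 × 44 × 390) = 229.905 mm.
With β₁ = 0.736, c = a/β₁ = 229.905/0.736 = 312.4 mm.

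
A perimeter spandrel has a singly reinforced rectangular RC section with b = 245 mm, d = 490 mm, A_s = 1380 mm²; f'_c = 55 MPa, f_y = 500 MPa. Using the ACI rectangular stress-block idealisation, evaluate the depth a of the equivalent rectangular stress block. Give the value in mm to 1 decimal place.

a ≈ 60.2 mm

T = A_s f_y = 1380 × 500 = 690000 N = 690 kN.
Setting C = 0.85 f'_c a b equal to T: a = 690000/(0.85 × 55 × 245) = 60.2 mm.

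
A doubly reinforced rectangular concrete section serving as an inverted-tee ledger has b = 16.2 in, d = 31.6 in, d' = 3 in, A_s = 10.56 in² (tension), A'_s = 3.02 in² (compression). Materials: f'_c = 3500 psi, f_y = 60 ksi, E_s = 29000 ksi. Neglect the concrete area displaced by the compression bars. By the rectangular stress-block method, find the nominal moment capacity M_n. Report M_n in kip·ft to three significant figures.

Assume both steels yield.
a = (A_s − A'_s) f_y/(0.85 f'_c b) = (10.56 − 3.02) × 60/(0.85 × 3.5 × 16.2) = 9.387 in.
c = a/β₁ = 9.387/0.85 = 11.044 in; ε'_s = 0.003(c − d')/c = 0.0022 ≥ ε_y = 0.0021, so the compression steel yields.
M_n = (A_s − A'_s) f_y (d − a/2) + A'_s f_y (d − d') = 452.4 × (31.6 − 4.6935) + 181.2 × (31.6 − 3) = 12172.5 + 5182.3 = 17354.8 kip·in = 17354.8/12 = 1446.23 kip·ft.

M_n ≈ 1450 kip·ft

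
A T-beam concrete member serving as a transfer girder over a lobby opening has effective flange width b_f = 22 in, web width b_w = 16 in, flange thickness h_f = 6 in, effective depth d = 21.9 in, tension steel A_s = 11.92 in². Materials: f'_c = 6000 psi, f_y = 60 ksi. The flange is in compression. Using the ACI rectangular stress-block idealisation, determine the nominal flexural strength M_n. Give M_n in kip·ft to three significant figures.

M_n ≈ 1120 kip·ft

Tension: T = A_s f_y = 11.92 × 60 = 715.2 kips.
Try a within the flange: a = T/(0.85 f'_c b_f) = 715.2/(0.85 × 6 × 22) = 6.374 in.
a = 6.374 > h_f = 6 in: the block extends into the web. Split into flange-overhang and web parts.
C_f = 0.85 f'_c (b_f − b_w) h_f = 0.85 × 6 × (22 − 16) × 6 = 183.6 kips.
Remaining web compression depth: a_w = (T − C_f)/(0.85 f'_c b_w) = (715.2 − 183.6)/(0.85 × 6 × 16) = 6.515 in.
M_n = C_f(d − h_f/2) + (T − C_f)(d − a_w/2) = 183.6 × (21.9 − 3) + 531.6 × (21.9 − 3.2575) = 3470.0 + 9910.4 = 13380.4 kip·in.
M_n = 13380.4/12 = 1115.03 kip·ft.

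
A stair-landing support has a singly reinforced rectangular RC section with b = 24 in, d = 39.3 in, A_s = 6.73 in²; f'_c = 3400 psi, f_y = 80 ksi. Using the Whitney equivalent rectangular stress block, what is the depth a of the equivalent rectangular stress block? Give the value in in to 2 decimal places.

T = A_s f_y = 6.73 × 80 = 538.4 kips.
a = T/(0.85 f'_c b) = 538.4/(0.85 × 3.4 × 24) = 7.76 in.

a ≈ 7.76 in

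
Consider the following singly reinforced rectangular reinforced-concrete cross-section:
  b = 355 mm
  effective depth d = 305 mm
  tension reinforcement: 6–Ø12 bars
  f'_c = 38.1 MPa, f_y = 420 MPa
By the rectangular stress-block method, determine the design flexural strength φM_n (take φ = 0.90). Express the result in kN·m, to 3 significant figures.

φM_n ≈ 75.0 kN·m

A_s = 6 × 113 = 678 mm².
T = A_s f_y = 678 × 420 = 284760 N = 284.76 kN.
From C = T: a = T/(0.85 f'_c b) = 284760/(0.85 × 38.1 × 355) = 24.77 mm.
M_n = T(d − a/2) = 284.76 kN × (305 − 12.385) mm = 83.33 kN·m.
φM_n = 0.90 × 83.33 = 75.00 kN·m.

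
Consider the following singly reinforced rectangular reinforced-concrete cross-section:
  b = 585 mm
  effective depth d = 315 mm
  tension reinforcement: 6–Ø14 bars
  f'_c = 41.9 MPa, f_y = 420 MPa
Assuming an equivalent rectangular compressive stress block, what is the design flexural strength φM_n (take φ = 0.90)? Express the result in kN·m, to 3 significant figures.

A_s = 6 × 154 = 924 mm².
T = A_s f_y = 924 × 420 = 388080 N = 388.08 kN.
From C = T: a = T/(0.85 f'_c b) = 388080/(0.85 × 41.9 × 585) = 18.63 mm.
M_n = T(d − a/2) = 388.08 kN × (315 − 9.315) mm = 118.63 kN·m.
φM_n = 0.90 × 118.63 = 106.77 kN·m.

φM_n ≈ 107 kN·m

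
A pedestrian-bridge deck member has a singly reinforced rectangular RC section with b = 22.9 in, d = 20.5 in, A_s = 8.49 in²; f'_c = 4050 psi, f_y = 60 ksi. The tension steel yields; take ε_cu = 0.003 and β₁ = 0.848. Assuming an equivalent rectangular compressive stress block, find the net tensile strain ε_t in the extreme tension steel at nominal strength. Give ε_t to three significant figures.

ε_t ≈ 0.00507

a = A_s f_y/(0.85 f'_c b) = 6.462 in.
β₁ = 0.848, so c = a/β₁ = 6.462/0.848 = 7.620 in.
From the linear strain diagram with ε_cu = 0.003: ε_t = 0.003 (d − c)/c = 0.003 × (20.5 − 7.620)/7.620 = 0.00507.
Since ε_t ≥ 0.005, the section is tension-controlled.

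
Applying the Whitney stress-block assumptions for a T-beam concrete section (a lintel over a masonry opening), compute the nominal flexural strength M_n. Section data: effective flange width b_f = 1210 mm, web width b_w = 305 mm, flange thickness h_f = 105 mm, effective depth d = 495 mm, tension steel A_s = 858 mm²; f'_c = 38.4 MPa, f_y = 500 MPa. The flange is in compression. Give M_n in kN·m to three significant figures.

M_n ≈ 210 kN·m

Tension: T = A_s f_y = 858 × 500 = 429000 N.
Try a within the flange: a = T/(0.85 f'_c b_f) = 429000/(0.85 × 38.4 × 1210) = 10.86 mm.
Since a = 10.86 ≤ h_f = 105 mm, the stress block lies entirely in the flange; analyse as a rectangular beam of width b_f.
M_n = T(d − a/2) = 429000 × (495 − 5.43) = 210.03 × 10⁶ N·mm.
M_n = 210.03 kN·m.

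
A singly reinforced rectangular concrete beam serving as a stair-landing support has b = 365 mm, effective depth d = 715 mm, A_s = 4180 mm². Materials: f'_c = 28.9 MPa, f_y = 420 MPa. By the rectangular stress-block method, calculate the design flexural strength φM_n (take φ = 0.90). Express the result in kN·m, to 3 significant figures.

T = A_s f_y = 4180 × 420 = 1755600 N = 1755.6 kN.
From C = T: a = T/(0.85 f'_c b) = 1755600/(0.85 × 28.9 × 365) = 195.80 mm.
M_n = T(d − a/2) = 1755.6 kN × (715 − 97.9) mm = 1083.38 kN·m.
φM_n = 0.90 × 1083.38 = 975.04 kN·m.

φM_n ≈ 975 kN·m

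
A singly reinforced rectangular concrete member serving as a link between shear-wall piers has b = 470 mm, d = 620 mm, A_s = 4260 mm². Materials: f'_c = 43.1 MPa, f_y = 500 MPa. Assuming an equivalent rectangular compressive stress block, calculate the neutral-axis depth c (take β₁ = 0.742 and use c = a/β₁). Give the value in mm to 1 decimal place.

T = A_s f_y = 4260 × 500 = 2130000 N = 2130 kN.
Setting C = 0.85 f'_c a b equal to T: a = 2130000/(0.85 × 43.1 × 470) = 123.705 mm.
With β₁ = 0.742, c = a/β₁ = 123.705/0.742 = 166.7 mm.

c ≈ 166.7 mm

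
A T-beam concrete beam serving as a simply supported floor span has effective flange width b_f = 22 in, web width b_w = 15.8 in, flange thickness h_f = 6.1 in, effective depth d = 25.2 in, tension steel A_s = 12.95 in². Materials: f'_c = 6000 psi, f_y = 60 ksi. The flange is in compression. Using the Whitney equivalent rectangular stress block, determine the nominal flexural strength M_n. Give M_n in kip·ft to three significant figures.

Tension: T = A_s f_y = 12.95 × 60 = 777 kips.
Try a within the flange: a = T/(0.85 f'_c b_f) = 777/(0.85 × 6 × 22) = 6.925 in.
a = 6.925 > h_f = 6.1 in: the block extends into the web. Split into flange-overhang and web parts.
C_f = 0.85 f'_c (b_f − b_w) h_f = 0.85 × 6 × (22 − 15.8) × 6.1 = 192.9 kips.
Remaining web compression depth: a_w = (T − C_f)/(0.85 f'_c b_w) = (777 − 192.9)/(0.85 × 6 × 15.8) = 7.249 in.
M_n = C_f(d − h_f/2) + (T − C_f)(d − a_w/2) = 192.9 × (25.2 − 3.05) + 584.1 × (25.2 − 3.6245) = 4272.7 + 12602.2 = 16874.9 kip·in.
M_n = 16874.9/12 = 1406.24 kip·ft.

M_n ≈ 1410 kip·ft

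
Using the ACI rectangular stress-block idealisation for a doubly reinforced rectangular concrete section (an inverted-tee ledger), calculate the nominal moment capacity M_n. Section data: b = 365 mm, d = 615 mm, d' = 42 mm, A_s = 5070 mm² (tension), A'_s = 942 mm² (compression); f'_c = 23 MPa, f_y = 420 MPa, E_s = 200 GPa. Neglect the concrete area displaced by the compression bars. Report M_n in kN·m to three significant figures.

Assume both tension and compression steel yield.
Net tension couple steel: A_s − A'_s = 4128 mm².
a = (A_s − A'_s) f_y / (0.85 f'_c b) = 1733760/(0.85 × 23 × 365) = 242.97 mm.
c = a/β₁ = 242.97/0.85 = 285.85 mm; ε'_s = 0.003(c − d')/c = 0.0026 ≥ f_y/E_s = 0.0021, so compression steel does yield.
M_n = (A_s − A'_s) f_y (d − a/2) + A'_s f_y (d − d') = [1733760 × (615 − 121.485) + 395640 × (615 − 42)] × 10⁻⁶ = 855.64 + 226.70 = 1082.34 kN·m.

M_n ≈ 1080 kN·m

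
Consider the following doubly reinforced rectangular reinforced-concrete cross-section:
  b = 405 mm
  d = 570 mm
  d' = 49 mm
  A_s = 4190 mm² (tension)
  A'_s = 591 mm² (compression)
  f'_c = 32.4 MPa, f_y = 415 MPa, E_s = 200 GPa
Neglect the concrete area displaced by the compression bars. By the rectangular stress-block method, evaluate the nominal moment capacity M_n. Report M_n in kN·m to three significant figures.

Assume both tension and compression steel yield.
Net tension couple steel: A_s − A'_s = 3599 mm².
a = (A_s − A'_s) f_y / (0.85 f'_c b) = 1493585/(0.85 × 32.4 × 405) = 133.91 mm.
c = a/β₁ = 133.91/0.819 = 163.50 mm; ε'_s = 0.003(c − d')/c = 0.0021 ≥ f_y/E_s = 0.0021, so compression steel does yield.
M_n = (A_s − A'_s) f_y (d − a/2) + A'_s f_y (d − d') = [1493585 × (570 − 66.955) + 245265 × (570 − 49)] × 10⁻⁶ = 751.34 + 127.78 = 879.12 kN·m.

M_n ≈ 879 kN·m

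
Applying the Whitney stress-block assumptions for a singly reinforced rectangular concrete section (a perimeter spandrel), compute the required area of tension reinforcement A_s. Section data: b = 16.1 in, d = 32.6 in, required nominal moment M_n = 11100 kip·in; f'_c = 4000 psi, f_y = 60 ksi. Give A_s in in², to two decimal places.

A_s ≈ 6.35 in²

From M_n = 0.85 f'_c a b (d − a/2):
a = d − √(d² − 2M_n/(0.85 f'_c b)) = 32.6 − √(32.6² − 2 × 11100/(0.85 × 4 × 16.1)) = 6.964 in.
A_s = 0.85 f'_c a b / f_y = 0.85 × 4 × 6.964 × 16.1 / 60 = 6.353 in².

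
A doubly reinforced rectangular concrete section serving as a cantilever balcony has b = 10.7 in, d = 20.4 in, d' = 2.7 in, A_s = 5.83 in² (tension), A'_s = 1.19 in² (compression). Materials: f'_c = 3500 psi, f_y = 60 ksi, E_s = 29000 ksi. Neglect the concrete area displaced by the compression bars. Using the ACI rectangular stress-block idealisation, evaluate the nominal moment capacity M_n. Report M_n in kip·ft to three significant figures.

Assume both steels yield.
a = (A_s − A'_s) f_y/(0.85 f'_c b) = (5.83 − 1.19) × 60/(0.85 × 3.5 × 10.7) = 8.746 in.
c = a/β₁ = 8.746/0.85 = 10.289 in; ε'_s = 0.003(c − d')/c = 0.0022 ≥ ε_y = 0.0021, so the compression steel yields.
M_n = (A_s − A'_s) f_y (d − a/2) + A'_s f_y (d − d') = 278.4 × (20.4 − 4.373) + 71.4 × (20.4 − 2.7) = 4461.9 + 1263.8 = 5725.7 kip·in = 5725.7/12 = 477.14 kip·ft.

M_n ≈ 477 kip·ft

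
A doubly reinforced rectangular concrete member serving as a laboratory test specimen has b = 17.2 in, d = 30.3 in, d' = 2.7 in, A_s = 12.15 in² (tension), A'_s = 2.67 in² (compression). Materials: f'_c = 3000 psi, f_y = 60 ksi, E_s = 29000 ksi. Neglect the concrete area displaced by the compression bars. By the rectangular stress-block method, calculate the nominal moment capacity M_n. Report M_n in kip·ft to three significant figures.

M_n ≈ 1500 kip·ft

Assume both steels yield.
a = (A_s − A'_s) f_y/(0.85 f'_c b) = (12.15 − 2.67) × 60/(0.85 × 3 × 17.2) = 12.969 in.
c = a/β₁ = 12.969/0.85 = 15.258 in; ε'_s = 0.003(c − d')/c = 0.0025 ≥ ε_y = 0.0021, so the compression steel yields.
M_n = (A_s − A'_s) f_y (d − a/2) + A'_s f_y (d − d') = 568.8 × (30.3 − 6.4845) + 160.2 × (30.3 − 2.7) = 13546.3 + 4421.5 = 17967.8 kip·in = 17967.8/12 = 1497.32 kip·ft.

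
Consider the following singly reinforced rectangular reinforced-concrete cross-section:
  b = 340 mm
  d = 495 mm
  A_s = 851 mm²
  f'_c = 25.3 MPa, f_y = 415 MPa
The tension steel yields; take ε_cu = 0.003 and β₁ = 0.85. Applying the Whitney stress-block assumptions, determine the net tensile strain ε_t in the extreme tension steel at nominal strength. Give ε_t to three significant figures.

ε_t ≈ 0.0231

a = A_s f_y/(0.85 f'_c b) = 48.30 mm.
β₁ = 0.85, so c = a/β₁ = 48.30/0.85 = 56.82 mm.
From the linear strain diagram with ε_cu = 0.003: ε_t = 0.003 (d − c)/c = 0.003 × (495 − 56.82)/56.82 = 0.0231.
Since ε_t ≥ 0.005, the section is tension-controlled.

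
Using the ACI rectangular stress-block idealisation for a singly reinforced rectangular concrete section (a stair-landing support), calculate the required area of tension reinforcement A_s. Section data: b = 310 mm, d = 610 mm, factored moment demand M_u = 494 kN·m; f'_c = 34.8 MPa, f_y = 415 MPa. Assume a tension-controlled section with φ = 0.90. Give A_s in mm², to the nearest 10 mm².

M_n = M_u/φ = 494/0.90 = 548.889 kN·m.
With M_n = 0.85 f'_c a b (d − a/2), solve the quadratic for a:
a = d − √(d² − 2M_n/(0.85 f'_c b)) = 610 − √(610² − 2 × 548.889×10⁶/(0.85 × 34.8 × 310)) = 107.62 mm.
A_s = 0.85 f'_c a b / f_y = 0.85 × 34.8 × 107.62 × 310 / 415 = 2378.0 mm².

A_s ≈ 2380 mm²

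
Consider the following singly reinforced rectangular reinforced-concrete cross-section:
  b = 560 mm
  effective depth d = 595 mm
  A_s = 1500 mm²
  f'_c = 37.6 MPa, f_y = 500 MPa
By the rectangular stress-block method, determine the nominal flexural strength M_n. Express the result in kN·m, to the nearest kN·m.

M_n ≈ 431 kN·m

T = A_s f_y = 1500 × 500 = 750000 N = 750 kN.
From C = T: a = T/(0.85 f'_c b) = 750000/(0.85 × 37.6 × 560) = 41.91 mm.
M_n = T(d − a/2) = 750 kN × (595 − 20.955) mm = 430.53 kN·m.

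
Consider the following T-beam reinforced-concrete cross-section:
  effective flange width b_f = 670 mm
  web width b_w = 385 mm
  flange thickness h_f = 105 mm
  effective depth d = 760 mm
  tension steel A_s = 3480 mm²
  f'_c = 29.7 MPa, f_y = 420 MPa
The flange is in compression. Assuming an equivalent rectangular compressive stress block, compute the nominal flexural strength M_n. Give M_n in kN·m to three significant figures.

Tension: T = A_s f_y = 3480 × 420 = 1461600 N.
Try a within the flange: a = T/(0.85 f'_c b_f) = 1461600/(0.85 × 29.7 × 670) = 86.41 mm.
Since a = 86.41 ≤ h_f = 105 mm, the stress block lies entirely in the flange; analyse as a rectangular beam of width b_f.
M_n = T(d − a/2) = 1461600 × (760 − 43.205) = 1047.67 × 10⁶ N·mm.
M_n = 1047.67 kN·m.

M_n ≈ 1050 kN·m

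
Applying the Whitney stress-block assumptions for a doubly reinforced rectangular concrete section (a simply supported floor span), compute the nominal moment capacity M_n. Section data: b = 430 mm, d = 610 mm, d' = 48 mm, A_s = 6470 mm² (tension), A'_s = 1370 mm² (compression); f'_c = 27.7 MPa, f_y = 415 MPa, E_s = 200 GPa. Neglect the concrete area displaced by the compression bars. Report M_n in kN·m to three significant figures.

Assume both tension and compression steel yield.
Net tension couple steel: A_s − A'_s = 5100 mm².
a = (A_s − A'_s) f_y / (0.85 f'_c b) = 2116500/(0.85 × 27.7 × 430) = 209.05 mm.
c = a/β₁ = 209.05/0.85 = 245.94 mm; ε'_s = 0.003(c − d')/c = 0.0024 ≥ f_y/E_s = 0.0021, so compression steel does yield.
M_n = (A_s − A'_s) f_y (d − a/2) + A'_s f_y (d − d') = [2116500 × (610 − 104.525) + 568550 × (610 − 48)] × 10⁻⁶ = 1069.84 + 319.53 = 1389.37 kN·m.

M_n ≈ 1390 kN·m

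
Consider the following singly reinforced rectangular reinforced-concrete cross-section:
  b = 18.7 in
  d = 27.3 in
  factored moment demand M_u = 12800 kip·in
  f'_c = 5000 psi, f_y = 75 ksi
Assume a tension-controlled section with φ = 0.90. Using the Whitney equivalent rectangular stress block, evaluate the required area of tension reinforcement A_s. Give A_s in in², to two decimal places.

A_s ≈ 8.07 in²

M_n = M_u/φ = 12800/0.90 = 14222.2 kip·in.
From M_n = 0.85 f'_c a b (d − a/2):
a = d − √(d² − 2M_n/(0.85 f'_c b)) = 27.3 − √(27.3² − 2 × 14222.2/(0.85 × 5 × 18.7)) = 7.618 in.
A_s = 0.85 f'_c a b / f_y = 0.85 × 5 × 7.618 × 18.7 / 75 = 8.073 in².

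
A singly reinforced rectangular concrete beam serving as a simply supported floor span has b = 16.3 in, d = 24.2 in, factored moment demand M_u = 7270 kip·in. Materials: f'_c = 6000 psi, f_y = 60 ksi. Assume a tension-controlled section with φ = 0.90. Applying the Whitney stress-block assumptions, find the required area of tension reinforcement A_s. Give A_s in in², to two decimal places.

A_s ≈ 6.12 in²

M_n = M_u/φ = 7270/0.90 = 8077.78 kip·in.
From M_n = 0.85 f'_c a b (d − a/2):
a = d − √(d² − 2M_n/(0.85 f'_c b)) = 24.2 − √(24.2² − 2 × 8077.78/(0.85 × 6 × 16.3)) = 4.419 in.
A_s = 0.85 f'_c a b / f_y = 0.85 × 6 × 4.419 × 16.3 / 60 = 6.123 in².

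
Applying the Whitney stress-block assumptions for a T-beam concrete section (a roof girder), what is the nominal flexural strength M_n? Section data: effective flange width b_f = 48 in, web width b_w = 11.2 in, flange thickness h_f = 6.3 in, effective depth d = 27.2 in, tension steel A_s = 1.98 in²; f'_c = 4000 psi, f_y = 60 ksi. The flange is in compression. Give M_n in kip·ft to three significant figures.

M_n ≈ 266 kip·ft

Tension: T = A_s f_y = 1.98 × 60 = 118.8 kips.
Try a within the flange: a = T/(0.85 f'_c b_f) = 118.8/(0.85 × 4 × 48) = 0.728 in.
Since a = 0.728 ≤ h_f = 6.3 in, the stress block lies entirely in the flange; analyse as a rectangular beam of width b_f.
M_n = T(d − a/2) = 118.8 × (27.2 − 0.364) = 3188.1 kip·in.
M_n = 3188.1/12 = 265.68 kip·ft.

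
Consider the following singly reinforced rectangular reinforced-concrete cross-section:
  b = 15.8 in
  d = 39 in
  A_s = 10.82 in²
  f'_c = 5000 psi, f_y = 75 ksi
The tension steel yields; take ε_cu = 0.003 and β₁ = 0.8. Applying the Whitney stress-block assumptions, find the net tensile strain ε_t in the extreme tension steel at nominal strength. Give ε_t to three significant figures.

a = A_s f_y/(0.85 f'_c b) = 12.085 in.
β₁ = 0.8, so c = a/β₁ = 12.085/0.8 = 15.106 in.
From the linear strain diagram with ε_cu = 0.003: ε_t = 0.003 (d − c)/c = 0.003 × (39 − 15.106)/15.106 = 0.00475.
ε_t is between 0.004 and 0.005 — transition zone.

ε_t ≈ 0.00475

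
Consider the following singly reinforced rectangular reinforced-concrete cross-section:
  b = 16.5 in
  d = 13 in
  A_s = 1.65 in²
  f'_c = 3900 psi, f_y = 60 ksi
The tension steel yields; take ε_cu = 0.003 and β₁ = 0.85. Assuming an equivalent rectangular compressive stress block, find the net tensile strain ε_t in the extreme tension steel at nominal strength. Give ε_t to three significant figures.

a = A_s f_y/(0.85 f'_c b) = 1.810 in.
β₁ = 0.85, so c = a/β₁ = 1.810/0.85 = 2.129 in.
From the linear strain diagram with ε_cu = 0.003: ε_t = 0.003 (d − c)/c = 0.003 × (13 − 2.129)/2.129 = 0.0153.
Since ε_t ≥ 0.005, the section is tension-controlled.

ε_t ≈ 0.0153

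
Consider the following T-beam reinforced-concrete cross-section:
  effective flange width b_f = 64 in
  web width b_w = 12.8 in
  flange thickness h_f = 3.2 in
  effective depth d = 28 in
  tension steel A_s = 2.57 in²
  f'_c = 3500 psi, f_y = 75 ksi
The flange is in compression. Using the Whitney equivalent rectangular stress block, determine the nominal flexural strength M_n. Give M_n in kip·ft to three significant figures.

M_n ≈ 442 kip·ft

Tension: T = A_s f_y = 2.57 × 75 = 192.75 kips.
Try a within the flange: a = T/(0.85 f'_c b_f) = 192.75/(0.85 × 3.5 × 64) = 1.012 in.
Since a = 1.012 ≤ h_f = 3.2 in, the stress block lies entirely in the flange; analyse as a rectangular beam of width b_f.
M_n = T(d − a/2) = 192.75 × (28 − 0.506) = 5299.5 kip·in.
M_n = 5299.5/12 = 441.63 kip·ft.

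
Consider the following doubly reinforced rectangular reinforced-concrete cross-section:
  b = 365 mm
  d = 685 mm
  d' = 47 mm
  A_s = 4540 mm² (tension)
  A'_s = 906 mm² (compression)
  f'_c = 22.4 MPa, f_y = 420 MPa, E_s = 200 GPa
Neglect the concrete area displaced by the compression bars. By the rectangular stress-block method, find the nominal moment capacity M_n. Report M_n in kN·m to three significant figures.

Assume both tension and compression steel yield.
Net tension couple steel: A_s − A'_s = 3634 mm².
a = (A_s − A'_s) f_y / (0.85 f'_c b) = 1526280/(0.85 × 22.4 × 365) = 219.62 mm.
c = a/β₁ = 219.62/0.85 = 258.38 mm; ε'_s = 0.003(c − d')/c = 0.0025 ≥ f_y/E_s = 0.0021, so compression steel does yield.
M_n = (A_s − A'_s) f_y (d − a/2) + A'_s f_y (d − d') = [1526280 × (685 − 109.81) + 380520 × (685 − 47)] × 10⁻⁶ = 877.90 + 242.77 = 1120.67 kN·m.

M_n ≈ 1120 kN·m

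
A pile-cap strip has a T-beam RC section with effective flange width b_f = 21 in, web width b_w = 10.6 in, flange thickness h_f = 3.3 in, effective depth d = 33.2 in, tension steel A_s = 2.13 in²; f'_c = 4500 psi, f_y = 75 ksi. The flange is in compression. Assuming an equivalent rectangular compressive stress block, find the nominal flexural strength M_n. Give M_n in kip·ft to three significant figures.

Tension: T = A_s f_y = 2.13 × 75 = 159.75 kips.
Try a within the flange: a = T/(0.85 f'_c b_f) = 159.75/(0.85 × 4.5 × 21) = 1.989 in.
Since a = 1.989 ≤ h_f = 3.3 in, the stress block lies entirely in the flange; analyse as a rectangular beam of width b_f.
M_n = T(d − a/2) = 159.75 × (33.2 − 0.9945) = 5144.8 kip·in.
M_n = 5144.8/12 = 428.73 kip·ft.

M_n ≈ 429 kip·ft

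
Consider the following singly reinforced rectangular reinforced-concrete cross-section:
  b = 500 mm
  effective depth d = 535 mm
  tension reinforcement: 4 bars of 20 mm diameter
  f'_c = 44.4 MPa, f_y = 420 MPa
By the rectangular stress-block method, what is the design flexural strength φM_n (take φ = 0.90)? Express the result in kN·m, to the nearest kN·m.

φM_n ≈ 247 kN·m

A_s = 4 × 314 = 1256 mm².
T = A_s f_y = 1256 × 420 = 527520 N = 527.52 kN.
From C = T: a = T/(0.85 f'_c b) = 527520/(0.85 × 44.4 × 500) = 27.96 mm.
M_n = T(d − a/2) = 527.52 kN × (535 − 13.98) mm = 274.85 kN·m.
φM_n = 0.90 × 274.85 = 247.37 kN·m.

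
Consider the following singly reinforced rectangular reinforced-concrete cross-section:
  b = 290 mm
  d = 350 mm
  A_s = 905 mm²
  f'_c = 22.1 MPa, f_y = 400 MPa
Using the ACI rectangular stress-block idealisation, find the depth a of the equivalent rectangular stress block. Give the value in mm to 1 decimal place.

T = A_s f_y = 905 × 400 = 362000 N = 362 kN.
Setting C = 0.85 f'_c a b equal to T: a = 362000/(0.85 × 22.1 × 290) = 66.5 mm.

a ≈ 66.5 mm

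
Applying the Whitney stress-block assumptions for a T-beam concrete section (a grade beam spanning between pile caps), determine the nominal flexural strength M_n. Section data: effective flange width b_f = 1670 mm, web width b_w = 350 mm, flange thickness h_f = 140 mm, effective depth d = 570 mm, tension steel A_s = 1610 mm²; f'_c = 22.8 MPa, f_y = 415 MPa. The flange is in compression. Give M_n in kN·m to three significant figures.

Tension: T = A_s f_y = 1610 × 415 = 668150 N.
Try a within the flange: a = T/(0.85 f'_c b_f) = 668150/(0.85 × 22.8 × 1670) = 20.64 mm.
Since a = 20.64 ≤ h_f = 140 mm, the stress block lies entirely in the flange; analyse as a rectangular beam of width b_f.
M_n = T(d − a/2) = 668150 × (570 − 10.32) = 373.95 × 10⁶ N·mm.
M_n = 373.95 kN·m.

M_n ≈ 374 kN·m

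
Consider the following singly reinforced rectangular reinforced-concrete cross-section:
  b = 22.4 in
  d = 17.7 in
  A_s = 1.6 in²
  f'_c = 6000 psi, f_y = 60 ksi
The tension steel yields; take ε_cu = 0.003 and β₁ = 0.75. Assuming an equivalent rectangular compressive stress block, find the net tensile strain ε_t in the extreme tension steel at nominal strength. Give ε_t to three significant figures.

ε_t ≈ 0.0444

a = A_s f_y/(0.85 f'_c b) = 0.840 in.
β₁ = 0.75, so c = a/β₁ = 0.840/0.75 = 1.120 in.
From the linear strain diagram with ε_cu = 0.003: ε_t = 0.003 (d − c)/c = 0.003 × (17.7 − 1.120)/1.120 = 0.0444.
Since ε_t ≥ 0.005, the section is tension-controlled.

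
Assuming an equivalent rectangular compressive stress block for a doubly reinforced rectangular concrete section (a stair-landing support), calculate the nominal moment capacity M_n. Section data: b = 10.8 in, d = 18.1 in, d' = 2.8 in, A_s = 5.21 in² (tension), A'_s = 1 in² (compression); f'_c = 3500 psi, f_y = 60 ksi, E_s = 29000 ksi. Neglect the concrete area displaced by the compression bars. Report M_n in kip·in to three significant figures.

M_n ≈ 4500 kip·in

Assume both steels yield.
a = (A_s − A'_s) f_y/(0.85 f'_c b) = (5.21 − 1) × 60/(0.85 × 3.5 × 10.8) = 7.862 in.
c = a/β₁ = 7.862/0.85 = 9.249 in; ε'_s = 0.003(c − d')/c = 0.0021 ≥ ε_y = 0.0021, so the compression steel yields.
M_n = (A_s − A'_s) f_y (d − a/2) + A'_s f_y (d − d') = 252.6 × (18.1 − 3.931) + 60 × (18.1 − 2.8) = 3579.1 + 918.0 = 4497.1 kip·in.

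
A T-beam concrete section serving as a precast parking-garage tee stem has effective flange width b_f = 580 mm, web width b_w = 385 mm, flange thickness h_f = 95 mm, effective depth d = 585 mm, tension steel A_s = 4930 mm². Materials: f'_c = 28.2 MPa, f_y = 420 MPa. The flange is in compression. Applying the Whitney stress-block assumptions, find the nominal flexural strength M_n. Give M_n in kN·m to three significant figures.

M_n ≈ 1050 kN·m

Tension: T = A_s f_y = 4930 × 420 = 2070600 N.
Try a within the flange: a = T/(0.85 f'_c b_f) = 2070600/(0.85 × 28.2 × 580) = 148.94 mm.
a = 148.94 > h_f = 95 mm: the block extends into the web. Split into flange-overhang and web parts.
C_f = 0.85 f'_c (b_f − b_w) h_f = 0.85 × 28.2 × (580 − 385) × 95 = 444044 N.
Remaining web compression depth: a_w = (T − C_f)/(0.85 f'_c b_w) = (2070600 − 444044)/(0.85 × 28.2 × 385) = 176.25 mm.
M_n = C_f(d − h_f/2) + (T − C_f)(d − a_w/2) = 444044 × (585 − 47.5) + 1626556 × (585 − 88.125) = 238.67 + 808.20 = 1046.87 × 10⁶ N·mm.
M_n = 1046.87 kN·m.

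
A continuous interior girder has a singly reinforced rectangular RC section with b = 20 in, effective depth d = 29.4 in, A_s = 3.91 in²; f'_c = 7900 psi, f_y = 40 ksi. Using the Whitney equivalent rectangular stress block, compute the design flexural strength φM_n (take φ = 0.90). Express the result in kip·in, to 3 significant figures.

T = A_s f_y = 3.91 × 40 = 156.4 kips.
a = T/(0.85 f'_c b) = 156.4/(0.85 × 7.9 × 20) = 1.165 in.
M_n = T(d − a/2) = 156.4 × (29.4 − 0.5825) = 4507.1 kip·in.
φM_n = 0.90 × 4507.1 = 4056.4 kip·in.

φM_n ≈ 4060 kip·in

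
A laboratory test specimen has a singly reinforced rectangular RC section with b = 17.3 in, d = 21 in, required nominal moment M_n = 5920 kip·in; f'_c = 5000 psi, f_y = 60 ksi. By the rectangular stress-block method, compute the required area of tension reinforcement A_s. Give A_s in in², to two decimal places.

A_s ≈ 5.23 in²

From M_n = 0.85 f'_c a b (d − a/2):
a = d − √(d² − 2M_n/(0.85 f'_c b)) = 21 − √(21² − 2 × 5920/(0.85 × 5 × 17.3)) = 4.268 in.
A_s = 0.85 f'_c a b / f_y = 0.85 × 5 × 4.268 × 17.3 / 60 = 5.230 in².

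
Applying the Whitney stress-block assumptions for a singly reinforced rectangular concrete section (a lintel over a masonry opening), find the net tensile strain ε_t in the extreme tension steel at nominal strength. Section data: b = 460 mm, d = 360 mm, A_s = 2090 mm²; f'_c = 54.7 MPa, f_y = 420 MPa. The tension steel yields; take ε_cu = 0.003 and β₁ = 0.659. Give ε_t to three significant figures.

a = A_s f_y/(0.85 f'_c b) = 41.04 mm.
β₁ = 0.659, so c = a/β₁ = 41.04/0.659 = 62.28 mm.
From the linear strain diagram with ε_cu = 0.003: ε_t = 0.003 (d − c)/c = 0.003 × (360 − 62.28)/62.28 = 0.0143.
Since ε_t ≥ 0.005, the section is tension-controlled.

ε_t ≈ 0.0143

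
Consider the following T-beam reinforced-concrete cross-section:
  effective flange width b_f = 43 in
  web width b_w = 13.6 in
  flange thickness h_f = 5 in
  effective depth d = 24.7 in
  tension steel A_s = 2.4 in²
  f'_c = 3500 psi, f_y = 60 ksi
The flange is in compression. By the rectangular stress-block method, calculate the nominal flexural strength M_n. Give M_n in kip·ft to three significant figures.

Tension: T = A_s f_y = 2.4 × 60 = 144 kips.
Try a within the flange: a = T/(0.85 f'_c b_f) = 144/(0.85 × 3.5 × 43) = 1.126 in.
Since a = 1.126 ≤ h_f = 5 in, the stress block lies entirely in the flange; analyse as a rectangular beam of width b_f.
M_n = T(d − a/2) = 144 × (24.7 − 0.563) = 3475.7 kip·in.
M_n = 3475.7/12 = 289.64 kip·ft.

M_n ≈ 290 kip·ft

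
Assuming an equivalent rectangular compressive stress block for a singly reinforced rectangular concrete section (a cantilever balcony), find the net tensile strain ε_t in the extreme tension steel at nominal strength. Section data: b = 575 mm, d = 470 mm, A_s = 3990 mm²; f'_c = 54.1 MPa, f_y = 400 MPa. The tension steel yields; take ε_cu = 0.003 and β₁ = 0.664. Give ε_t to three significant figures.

ε_t ≈ 0.0125

a = A_s f_y/(0.85 f'_c b) = 60.36 mm.
β₁ = 0.664, so c = a/β₁ = 60.36/0.664 = 90.90 mm.
From the linear strain diagram with ε_cu = 0.003: ε_t = 0.003 (d − c)/c = 0.003 × (470 − 90.90)/90.90 = 0.0125.
Since ε_t ≥ 0.005, the section is tension-controlled.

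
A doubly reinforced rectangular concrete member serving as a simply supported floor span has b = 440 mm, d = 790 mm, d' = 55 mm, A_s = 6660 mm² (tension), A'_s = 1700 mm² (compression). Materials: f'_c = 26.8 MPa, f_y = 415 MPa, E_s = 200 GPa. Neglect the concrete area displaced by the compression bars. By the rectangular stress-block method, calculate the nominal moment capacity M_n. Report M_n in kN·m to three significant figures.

M_n ≈ 1930 kN·m

Assume both tension and compression steel yield.
Net tension couple steel: A_s − A'_s = 4960 mm².
a = (A_s − A'_s) f_y / (0.85 f'_c b) = 2058400/(0.85 × 26.8 × 440) = 205.36 mm.
c = a/β₁ = 205.36/0.85 = 241.60 mm; ε'_s = 0.003(c − d')/c = 0.0023 ≥ f_y/E_s = 0.0021, so compression steel does yield.
M_n = (A_s − A'_s) f_y (d − a/2) + A'_s f_y (d − d') = [2058400 × (790 − 102.68) + 705500 × (790 − 55)] × 10⁻⁶ = 1414.78 + 518.54 = 1933.32 kN·m.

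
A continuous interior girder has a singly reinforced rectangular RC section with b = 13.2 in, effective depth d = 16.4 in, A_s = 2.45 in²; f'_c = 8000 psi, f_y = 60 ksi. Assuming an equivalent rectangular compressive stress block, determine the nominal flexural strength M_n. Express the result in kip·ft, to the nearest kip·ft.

M_n ≈ 191 kip·ft

T = A_s f_y = 2.45 × 60 = 147 kips.
a = T/(0.85 f'_c b) = 147/(0.85 × 8 × 13.2) = 1.638 in.
M_n = T(d − a/2) = 147 × (16.4 − 0.819) = 2290.4 kip·in = 2290.4/12 = 190.87 kip·ft.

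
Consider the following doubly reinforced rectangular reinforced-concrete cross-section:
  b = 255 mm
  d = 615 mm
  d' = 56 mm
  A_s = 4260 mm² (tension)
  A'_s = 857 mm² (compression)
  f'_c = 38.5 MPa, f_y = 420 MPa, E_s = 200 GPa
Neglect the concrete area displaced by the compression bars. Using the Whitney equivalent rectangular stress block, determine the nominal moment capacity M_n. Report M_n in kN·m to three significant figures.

M_n ≈ 958 kN·m

Assume both tension and compression steel yield.
Net tension couple steel: A_s − A'_s = 3403 mm².
a = (A_s − A'_s) f_y / (0.85 f'_c b) = 1429260/(0.85 × 38.5 × 255) = 171.27 mm.
c = a/β₁ = 171.27/0.775 = 220.99 mm; ε'_s = 0.003(c − d')/c = 0.0022 ≥ f_y/E_s = 0.0021, so compression steel does yield.
M_n = (A_s − A'_s) f_y (d − a/2) + A'_s f_y (d − d') = [1429260 × (615 − 85.635) + 359940 × (615 − 56)] × 10⁻⁶ = 756.60 + 201.21 = 957.81 kN·m.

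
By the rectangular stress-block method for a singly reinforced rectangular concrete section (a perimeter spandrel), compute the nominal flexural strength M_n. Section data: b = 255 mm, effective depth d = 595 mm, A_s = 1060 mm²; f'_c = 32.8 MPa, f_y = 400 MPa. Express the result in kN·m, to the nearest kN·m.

M_n ≈ 240 kN·m

T = A_s f_y = 1060 × 400 = 424000 N = 424 kN.
From C = T: a = T/(0.85 f'_c b) = 424000/(0.85 × 32.8 × 255) = 59.64 mm.
M_n = T(d − a/2) = 424 kN × (595 − 29.82) mm = 239.64 kN·m.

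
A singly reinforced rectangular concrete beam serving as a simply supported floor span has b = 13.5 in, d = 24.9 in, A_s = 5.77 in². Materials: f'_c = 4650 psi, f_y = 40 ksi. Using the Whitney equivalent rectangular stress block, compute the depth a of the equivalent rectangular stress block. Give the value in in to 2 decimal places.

T = A_s f_y = 5.77 × 40 = 230.8 kips.
a = T/(0.85 f'_c b) = 230.8/(0.85 × 4.65 × 13.5) = 4.33 in.

a ≈ 4.33 in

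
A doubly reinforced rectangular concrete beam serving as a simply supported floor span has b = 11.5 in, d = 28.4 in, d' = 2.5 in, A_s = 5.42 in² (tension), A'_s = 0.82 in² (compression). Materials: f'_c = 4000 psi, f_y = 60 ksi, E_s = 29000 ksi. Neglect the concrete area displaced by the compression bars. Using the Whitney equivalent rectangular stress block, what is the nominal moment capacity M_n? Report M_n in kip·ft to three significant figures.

M_n ≈ 678 kip·ft

Assume both steels yield.
a = (A_s − A'_s) f_y/(0.85 f'_c b) = (5.42 − 0.82) × 60/(0.85 × 4 × 11.5) = 7.059 in.
c = a/β₁ = 7.059/0.85 = 8.305 in; ε'_s = 0.003(c − d')/c = 0.0021 ≥ ε_y = 0.0021, so the compression steel yields.
M_n = (A_s − A'_s) f_y (d − a/2) + A'_s f_y (d − d') = 276 × (28.4 − 3.5295) + 49.2 × (28.4 − 2.5) = 6864.3 + 1274.3 = 8138.6 kip·in = 8138.6/12 = 678.22 kip·ft.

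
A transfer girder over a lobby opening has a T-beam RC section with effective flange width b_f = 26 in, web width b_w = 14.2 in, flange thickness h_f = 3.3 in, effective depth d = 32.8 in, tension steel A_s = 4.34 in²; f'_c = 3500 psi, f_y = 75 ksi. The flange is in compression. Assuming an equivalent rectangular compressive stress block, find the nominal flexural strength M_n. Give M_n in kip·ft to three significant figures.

M_n ≈ 830 kip·ft

Tension: T = A_s f_y = 4.34 × 75 = 325.5 kips.
Try a within the flange: a = T/(0.85 f'_c b_f) = 325.5/(0.85 × 3.5 × 26) = 4.208 in.
a = 4.208 > h_f = 3.3 in: the block extends into the web. Split into flange-overhang and web parts.
C_f = 0.85 f'_c (b_f − b_w) h_f = 0.85 × 3.5 × (26 − 14.2) × 3.3 = 115.8 kips.
Remaining web compression depth: a_w = (T − C_f)/(0.85 f'_c b_w) = (325.5 − 115.8)/(0.85 × 3.5 × 14.2) = 4.964 in.
M_n = C_f(d − h_f/2) + (T − C_f)(d − a_w/2) = 115.8 × (32.8 − 1.65) + 209.7 × (32.8 − 2.482) = 3607.2 + 6357.7 = 9964.9 kip·in.
M_n = 9964.9/12 = 830.41 kip·ft.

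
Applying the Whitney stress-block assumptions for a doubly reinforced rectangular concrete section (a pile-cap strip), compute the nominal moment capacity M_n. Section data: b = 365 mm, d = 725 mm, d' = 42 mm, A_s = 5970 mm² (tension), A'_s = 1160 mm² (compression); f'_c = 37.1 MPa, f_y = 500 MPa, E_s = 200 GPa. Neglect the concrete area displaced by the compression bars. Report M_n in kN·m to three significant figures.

M_n ≈ 1890 kN·m

Assume both tension and compression steel yield.
Net tension couple steel: A_s − A'_s = 4810 mm².
a = (A_s − A'_s) f_y / (0.85 f'_c b) = 2405000/(0.85 × 37.1 × 365) = 208.94 mm.
c = a/β₁ = 208.94/0.785 = 266.17 mm; ε'_s = 0.003(c − d')/c = 0.0025 ≥ f_y/E_s = 0.0025, so compression steel does yield.
M_n = (A_s − A'_s) f_y (d − a/2) + A'_s f_y (d − d') = [2405000 × (725 − 104.47) + 580000 × (725 − 42)] × 10⁻⁶ = 1492.37 + 396.14 = 1888.51 kN·m.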